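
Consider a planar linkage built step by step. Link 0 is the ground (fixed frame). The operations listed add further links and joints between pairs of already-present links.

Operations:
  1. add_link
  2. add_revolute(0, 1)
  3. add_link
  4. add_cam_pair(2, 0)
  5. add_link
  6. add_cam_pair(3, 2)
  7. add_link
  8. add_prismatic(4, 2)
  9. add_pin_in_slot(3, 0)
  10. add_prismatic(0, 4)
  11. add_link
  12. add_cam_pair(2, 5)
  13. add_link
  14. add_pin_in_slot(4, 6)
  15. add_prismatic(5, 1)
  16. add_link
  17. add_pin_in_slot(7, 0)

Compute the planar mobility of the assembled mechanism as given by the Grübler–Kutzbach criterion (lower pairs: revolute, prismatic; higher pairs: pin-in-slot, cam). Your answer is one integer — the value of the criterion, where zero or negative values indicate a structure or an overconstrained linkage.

M = 7

L=1 J1=0 J2=0
add link → L=2 J1=0 J2=0
R@0,1 dof=1 J1 → L=2 J1=1 J2=0
add link → L=3 J1=1 J2=0
C@2,0 dof=2 J2 → L=3 J1=1 J2=1
add link → L=4 J1=1 J2=1
C@3,2 dof=2 J2 → L=4 J1=1 J2=2
add link → L=5 J1=1 J2=2
P@4,2 dof=1 J1 → L=5 J1=2 J2=2
PS@3,0 dof=2 J2 → L=5 J1=2 J2=3
P@0,4 dof=1 J1 → L=5 J1=3 J2=3
add link → L=6 J1=3 J2=3
C@2,5 dof=2 J2 → L=6 J1=3 J2=4
add link → L=7 J1=3 J2=4
PS@4,6 dof=2 J2 → L=7 J1=3 J2=5
P@5,1 dof=1 J1 → L=7 J1=4 J2=5
add link → L=8 J1=4 J2=5
PS@7,0 dof=2 J2 → L=8 J1=4 J2=6
M=3(L−1)−2J1−J2=3·7−2·4−6=7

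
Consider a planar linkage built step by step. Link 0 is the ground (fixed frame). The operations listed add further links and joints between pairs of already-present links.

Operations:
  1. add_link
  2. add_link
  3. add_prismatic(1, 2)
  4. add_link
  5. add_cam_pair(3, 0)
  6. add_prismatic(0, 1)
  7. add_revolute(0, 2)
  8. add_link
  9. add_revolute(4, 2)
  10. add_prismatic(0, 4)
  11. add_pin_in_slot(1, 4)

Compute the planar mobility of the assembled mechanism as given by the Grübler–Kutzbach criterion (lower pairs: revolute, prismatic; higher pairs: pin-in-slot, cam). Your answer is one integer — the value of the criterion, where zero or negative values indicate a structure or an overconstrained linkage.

(L,J1,J2)=(1,0,0); link0 fixed
link1: (2,0,0)
link2: (3,0,0)
P 1-2 [J1]: (3,1,0)
link3: (4,1,0)
C 3-0 [J2]: (4,1,1)
P 0-1 [J1]: (4,2,1)
R 0-2 [J1]: (4,3,1)
link4: (5,3,1)
R 4-2 [J1]: (5,4,1)
P 0-4 [J1]: (5,5,1)
PS 1-4 [J2]: (5,5,2)
Grübler: 3·4 − 2·5 − 2 = 0

M = 0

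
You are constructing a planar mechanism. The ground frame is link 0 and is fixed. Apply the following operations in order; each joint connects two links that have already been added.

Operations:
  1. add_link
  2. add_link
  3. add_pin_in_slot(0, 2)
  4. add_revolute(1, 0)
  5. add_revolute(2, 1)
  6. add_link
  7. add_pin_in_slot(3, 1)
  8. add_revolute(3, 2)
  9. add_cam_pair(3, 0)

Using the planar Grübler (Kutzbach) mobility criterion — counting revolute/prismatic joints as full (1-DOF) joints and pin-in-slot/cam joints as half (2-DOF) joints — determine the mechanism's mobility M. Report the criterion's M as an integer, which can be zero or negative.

M = 0

[1;0;0] (link 0 is ground)
L+ [2;0;0]
L+ [3;0;0]
PS(0,2)∈J2 [3;0;1]
R(1,0)∈J1 [3;1;1]
R(2,1)∈J1 [3;2;1]
L+ [4;2;1]
PS(3,1)∈J2 [4;2;2]
R(3,2)∈J1 [4;3;2]
C(3,0)∈J2 [4;3;3]
mobility = 9 − 6 − 3 = 0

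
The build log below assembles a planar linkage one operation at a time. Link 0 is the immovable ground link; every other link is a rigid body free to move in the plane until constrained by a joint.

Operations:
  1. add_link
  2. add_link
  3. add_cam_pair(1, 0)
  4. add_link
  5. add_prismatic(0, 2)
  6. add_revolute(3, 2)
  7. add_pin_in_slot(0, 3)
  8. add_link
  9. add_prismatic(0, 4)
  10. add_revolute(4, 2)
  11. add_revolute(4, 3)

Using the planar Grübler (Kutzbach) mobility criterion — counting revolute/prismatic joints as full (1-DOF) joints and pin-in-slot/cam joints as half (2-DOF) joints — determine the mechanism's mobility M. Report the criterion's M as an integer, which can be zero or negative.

(L,J1,J2)=(1,0,0); link0 fixed
link1: (2,0,0)
link2: (3,0,0)
C 1-0 [J2]: (3,0,1)
link3: (4,0,1)
P 0-2 [J1]: (4,1,1)
R 3-2 [J1]: (4,2,1)
PS 0-3 [J2]: (4,2,2)
link4: (5,2,2)
P 0-4 [J1]: (5,3,2)
R 4-2 [J1]: (5,4,2)
R 4-3 [J1]: (5,5,2)
Grübler: 3·4 − 2·5 − 2 = 0

M = 0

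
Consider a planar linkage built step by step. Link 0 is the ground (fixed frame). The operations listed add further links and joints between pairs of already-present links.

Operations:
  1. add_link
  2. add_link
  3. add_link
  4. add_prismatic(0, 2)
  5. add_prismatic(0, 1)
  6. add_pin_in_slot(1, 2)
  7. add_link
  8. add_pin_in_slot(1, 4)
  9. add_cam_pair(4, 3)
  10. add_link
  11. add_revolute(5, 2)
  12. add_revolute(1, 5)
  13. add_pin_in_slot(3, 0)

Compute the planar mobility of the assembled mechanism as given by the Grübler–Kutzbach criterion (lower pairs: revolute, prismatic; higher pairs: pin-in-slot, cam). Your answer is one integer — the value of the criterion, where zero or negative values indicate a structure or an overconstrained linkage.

M = 3

L=1 J1=0 J2=0
add link → L=2 J1=0 J2=0
add link → L=3 J1=0 J2=0
add link → L=4 J1=0 J2=0
P@0,2 dof=1 J1 → L=4 J1=1 J2=0
P@0,1 dof=1 J1 → L=4 J1=2 J2=0
PS@1,2 dof=2 J2 → L=4 J1=2 J2=1
add link → L=5 J1=2 J2=1
PS@1,4 dof=2 J2 → L=5 J1=2 J2=2
C@4,3 dof=2 J2 → L=5 J1=2 J2=3
add link → L=6 J1=2 J2=3
R@5,2 dof=1 J1 → L=6 J1=3 J2=3
R@1,5 dof=1 J1 → L=6 J1=4 J2=3
PS@3,0 dof=2 J2 → L=6 J1=4 J2=4
M=3(L−1)−2J1−J2=3·5−2·4−4=3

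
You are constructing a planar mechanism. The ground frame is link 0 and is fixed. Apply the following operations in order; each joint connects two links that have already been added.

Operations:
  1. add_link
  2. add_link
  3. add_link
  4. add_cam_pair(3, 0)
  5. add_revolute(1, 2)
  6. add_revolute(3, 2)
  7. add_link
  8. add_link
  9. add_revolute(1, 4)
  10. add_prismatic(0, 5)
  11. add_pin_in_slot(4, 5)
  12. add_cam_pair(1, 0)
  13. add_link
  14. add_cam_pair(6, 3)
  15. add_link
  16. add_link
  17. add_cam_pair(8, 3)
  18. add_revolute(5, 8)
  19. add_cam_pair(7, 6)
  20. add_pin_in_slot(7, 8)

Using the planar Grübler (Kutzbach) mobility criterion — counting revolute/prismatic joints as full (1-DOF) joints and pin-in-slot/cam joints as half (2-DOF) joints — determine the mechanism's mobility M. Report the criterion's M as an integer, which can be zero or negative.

L=1 J1=0 J2=0
add link → L=2 J1=0 J2=0
add link → L=3 J1=0 J2=0
add link → L=4 J1=0 J2=0
C@3,0 dof=2 J2 → L=4 J1=0 J2=1
R@1,2 dof=1 J1 → L=4 J1=1 J2=1
R@3,2 dof=1 J1 → L=4 J1=2 J2=1
add link → L=5 J1=2 J2=1
add link → L=6 J1=2 J2=1
R@1,4 dof=1 J1 → L=6 J1=3 J2=1
P@0,5 dof=1 J1 → L=6 J1=4 J2=1
PS@4,5 dof=2 J2 → L=6 J1=4 J2=2
C@1,0 dof=2 J2 → L=6 J1=4 J2=3
add link → L=7 J1=4 J2=3
C@6,3 dof=2 J2 → L=7 J1=4 J2=4
add link → L=8 J1=4 J2=4
add link → L=9 J1=4 J2=4
C@8,3 dof=2 J2 → L=9 J1=4 J2=5
R@5,8 dof=1 J1 → L=9 J1=5 J2=5
C@7,6 dof=2 J2 → L=9 J1=5 J2=6
PS@7,8 dof=2 J2 → L=9 J1=5 J2=7
M=3(L−1)−2J1−J2=3·8−2·5−7=7

M = 7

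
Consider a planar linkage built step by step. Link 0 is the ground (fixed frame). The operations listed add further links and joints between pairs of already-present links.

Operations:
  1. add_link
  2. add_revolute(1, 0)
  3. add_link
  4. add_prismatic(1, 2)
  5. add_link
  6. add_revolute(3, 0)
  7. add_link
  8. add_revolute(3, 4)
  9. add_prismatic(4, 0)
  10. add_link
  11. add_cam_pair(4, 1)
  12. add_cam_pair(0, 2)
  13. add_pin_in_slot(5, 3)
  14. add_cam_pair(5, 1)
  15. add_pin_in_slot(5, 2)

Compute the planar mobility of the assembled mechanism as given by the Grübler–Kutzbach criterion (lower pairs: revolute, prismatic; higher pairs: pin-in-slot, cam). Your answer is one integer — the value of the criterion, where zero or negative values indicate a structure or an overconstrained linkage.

ground; <1,0,0>
#1 <2,0,0>
R:1↔0 J1 <2,1,0>
#2 <3,1,0>
P:1↔2 J1 <3,2,0>
#3 <4,2,0>
R:3↔0 J1 <4,3,0>
#4 <5,3,0>
R:3↔4 J1 <5,4,0>
P:4↔0 J1 <5,5,0>
#5 <6,5,0>
C:4↔1 J2 <6,5,1>
C:0↔2 J2 <6,5,2>
PS:5↔3 J2 <6,5,3>
C:5↔1 J2 <6,5,4>
PS:5↔2 J2 <6,5,5>
3×5 − 2×5 − 1×5 = 0

M = 0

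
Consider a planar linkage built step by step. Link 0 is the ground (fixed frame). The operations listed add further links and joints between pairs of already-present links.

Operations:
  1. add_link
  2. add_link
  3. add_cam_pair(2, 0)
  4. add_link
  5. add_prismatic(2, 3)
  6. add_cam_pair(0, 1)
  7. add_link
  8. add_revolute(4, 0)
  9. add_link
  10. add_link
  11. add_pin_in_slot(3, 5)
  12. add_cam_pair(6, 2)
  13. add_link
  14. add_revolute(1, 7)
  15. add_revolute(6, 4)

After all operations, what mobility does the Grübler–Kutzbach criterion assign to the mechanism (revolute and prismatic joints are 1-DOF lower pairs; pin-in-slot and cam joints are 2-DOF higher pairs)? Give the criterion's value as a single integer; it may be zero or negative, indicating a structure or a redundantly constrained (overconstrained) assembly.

M = 9

[1;0;0] (link 0 is ground)
L+ [2;0;0]
L+ [3;0;0]
C(2,0)∈J2 [3;0;1]
L+ [4;0;1]
P(2,3)∈J1 [4;1;1]
C(0,1)∈J2 [4;1;2]
L+ [5;1;2]
R(4,0)∈J1 [5;2;2]
L+ [6;2;2]
L+ [7;2;2]
PS(3,5)∈J2 [7;2;3]
C(6,2)∈J2 [7;2;4]
L+ [8;2;4]
R(1,7)∈J1 [8;3;4]
R(6,4)∈J1 [8;4;4]
mobility = 21 − 8 − 4 = 9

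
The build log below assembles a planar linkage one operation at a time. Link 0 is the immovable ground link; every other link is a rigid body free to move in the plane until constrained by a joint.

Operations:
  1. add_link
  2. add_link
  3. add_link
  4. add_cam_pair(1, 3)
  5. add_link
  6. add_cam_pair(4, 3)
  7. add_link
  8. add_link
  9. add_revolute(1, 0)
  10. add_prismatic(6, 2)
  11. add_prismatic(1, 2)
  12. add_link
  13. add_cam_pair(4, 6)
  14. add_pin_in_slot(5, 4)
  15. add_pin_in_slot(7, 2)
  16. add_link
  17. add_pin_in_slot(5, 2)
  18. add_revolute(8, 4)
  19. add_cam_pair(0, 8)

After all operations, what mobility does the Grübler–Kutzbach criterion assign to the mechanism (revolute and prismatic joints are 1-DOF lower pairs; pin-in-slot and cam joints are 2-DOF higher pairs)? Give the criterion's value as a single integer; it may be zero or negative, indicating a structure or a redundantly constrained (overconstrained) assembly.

ground; <1,0,0>
#1 <2,0,0>
#2 <3,0,0>
#3 <4,0,0>
C:1↔3 J2 <4,0,1>
#4 <5,0,1>
C:4↔3 J2 <5,0,2>
#5 <6,0,2>
#6 <7,0,2>
R:1↔0 J1 <7,1,2>
P:6↔2 J1 <7,2,2>
P:1↔2 J1 <7,3,2>
#7 <8,3,2>
C:4↔6 J2 <8,3,3>
PS:5↔4 J2 <8,3,4>
PS:7↔2 J2 <8,3,5>
#8 <9,3,5>
PS:5↔2 J2 <9,3,6>
R:8↔4 J1 <9,4,6>
C:0↔8 J2 <9,4,7>
3×8 − 2×4 − 1×7 = 9

M = 9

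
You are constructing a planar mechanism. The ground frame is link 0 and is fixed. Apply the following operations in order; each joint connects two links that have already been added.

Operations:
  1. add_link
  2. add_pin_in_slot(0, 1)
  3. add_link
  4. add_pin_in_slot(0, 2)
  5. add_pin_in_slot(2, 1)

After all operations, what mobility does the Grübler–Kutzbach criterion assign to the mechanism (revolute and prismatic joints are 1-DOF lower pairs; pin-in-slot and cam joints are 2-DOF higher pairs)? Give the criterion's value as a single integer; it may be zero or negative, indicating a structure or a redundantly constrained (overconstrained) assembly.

(L,J1,J2)=(1,0,0); link0 fixed
link1: (2,0,0)
PS 0-1 [J2]: (2,0,1)
link2: (3,0,1)
PS 0-2 [J2]: (3,0,2)
PS 2-1 [J2]: (3,0,3)
Grübler: 3·2 − 2·0 − 3 = 3

M = 3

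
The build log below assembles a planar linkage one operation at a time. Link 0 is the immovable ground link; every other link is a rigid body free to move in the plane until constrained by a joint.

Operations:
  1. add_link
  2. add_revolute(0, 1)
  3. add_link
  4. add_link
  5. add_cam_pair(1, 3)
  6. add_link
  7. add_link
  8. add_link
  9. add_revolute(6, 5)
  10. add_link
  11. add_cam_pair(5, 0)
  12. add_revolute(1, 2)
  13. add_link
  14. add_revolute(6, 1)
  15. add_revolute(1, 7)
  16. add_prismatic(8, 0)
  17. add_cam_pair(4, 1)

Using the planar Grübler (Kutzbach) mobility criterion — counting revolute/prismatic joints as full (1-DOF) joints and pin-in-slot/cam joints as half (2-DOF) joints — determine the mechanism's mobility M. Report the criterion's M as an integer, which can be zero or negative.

L=1 J1=0 J2=0
add link → L=2 J1=0 J2=0
R@0,1 dof=1 J1 → L=2 J1=1 J2=0
add link → L=3 J1=1 J2=0
add link → L=4 J1=1 J2=0
C@1,3 dof=2 J2 → L=4 J1=1 J2=1
add link → L=5 J1=1 J2=1
add link → L=6 J1=1 J2=1
add link → L=7 J1=1 J2=1
R@6,5 dof=1 J1 → L=7 J1=2 J2=1
add link → L=8 J1=2 J2=1
C@5,0 dof=2 J2 → L=8 J1=2 J2=2
R@1,2 dof=1 J1 → L=8 J1=3 J2=2
add link → L=9 J1=3 J2=2
R@6,1 dof=1 J1 → L=9 J1=4 J2=2
R@1,7 dof=1 J1 → L=9 J1=5 J2=2
P@8,0 dof=1 J1 → L=9 J1=6 J2=2
C@4,1 dof=2 J2 → L=9 J1=6 J2=3
M=3(L−1)−2J1−J2=3·8−2·6−3=9

M = 9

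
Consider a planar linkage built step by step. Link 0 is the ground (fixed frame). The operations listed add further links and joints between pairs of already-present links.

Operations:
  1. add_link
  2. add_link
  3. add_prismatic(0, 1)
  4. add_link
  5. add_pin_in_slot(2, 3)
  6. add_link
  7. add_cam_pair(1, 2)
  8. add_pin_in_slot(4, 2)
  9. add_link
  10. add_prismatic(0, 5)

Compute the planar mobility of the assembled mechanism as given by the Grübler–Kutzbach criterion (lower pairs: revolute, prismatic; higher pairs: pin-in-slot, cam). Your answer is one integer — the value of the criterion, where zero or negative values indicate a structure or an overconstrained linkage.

L=1 J1=0 J2=0
add link → L=2 J1=0 J2=0
add link → L=3 J1=0 J2=0
P@0,1 dof=1 J1 → L=3 J1=1 J2=0
add link → L=4 J1=1 J2=0
PS@2,3 dof=2 J2 → L=4 J1=1 J2=1
add link → L=5 J1=1 J2=1
C@1,2 dof=2 J2 → L=5 J1=1 J2=2
PS@4,2 dof=2 J2 → L=5 J1=1 J2=3
add link → L=6 J1=1 J2=3
P@0,5 dof=1 J1 → L=6 J1=2 J2=3
M=3(L−1)−2J1−J2=3·5−2·2−3=8

M = 8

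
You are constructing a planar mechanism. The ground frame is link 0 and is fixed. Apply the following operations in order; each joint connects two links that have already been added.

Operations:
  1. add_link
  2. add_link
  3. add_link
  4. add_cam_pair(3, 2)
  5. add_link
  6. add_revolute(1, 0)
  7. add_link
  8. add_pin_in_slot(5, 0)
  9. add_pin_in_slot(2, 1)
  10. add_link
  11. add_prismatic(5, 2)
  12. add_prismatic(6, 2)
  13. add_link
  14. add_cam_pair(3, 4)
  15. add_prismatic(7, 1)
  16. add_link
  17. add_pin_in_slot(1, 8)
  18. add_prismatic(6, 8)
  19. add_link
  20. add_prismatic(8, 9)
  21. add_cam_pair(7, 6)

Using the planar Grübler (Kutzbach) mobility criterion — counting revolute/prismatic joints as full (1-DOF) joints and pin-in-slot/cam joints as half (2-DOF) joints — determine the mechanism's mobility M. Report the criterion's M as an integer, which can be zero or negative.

ground; <1,0,0>
#1 <2,0,0>
#2 <3,0,0>
#3 <4,0,0>
C:3↔2 J2 <4,0,1>
#4 <5,0,1>
R:1↔0 J1 <5,1,1>
#5 <6,1,1>
PS:5↔0 J2 <6,1,2>
PS:2↔1 J2 <6,1,3>
#6 <7,1,3>
P:5↔2 J1 <7,2,3>
P:6↔2 J1 <7,3,3>
#7 <8,3,3>
C:3↔4 J2 <8,3,4>
P:7↔1 J1 <8,4,4>
#8 <9,4,4>
PS:1↔8 J2 <9,4,5>
P:6↔8 J1 <9,5,5>
#9 <10,5,5>
P:8↔9 J1 <10,6,5>
C:7↔6 J2 <10,6,6>
3×9 − 2×6 − 1×6 = 9

M = 9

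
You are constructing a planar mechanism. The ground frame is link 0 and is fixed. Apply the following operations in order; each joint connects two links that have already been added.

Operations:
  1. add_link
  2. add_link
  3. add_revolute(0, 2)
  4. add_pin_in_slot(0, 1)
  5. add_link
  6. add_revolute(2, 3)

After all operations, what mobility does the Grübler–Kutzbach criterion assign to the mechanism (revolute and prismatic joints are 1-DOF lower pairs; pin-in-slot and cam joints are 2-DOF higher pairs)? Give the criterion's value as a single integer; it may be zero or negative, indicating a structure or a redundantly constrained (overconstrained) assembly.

[1;0;0] (link 0 is ground)
L+ [2;0;0]
L+ [3;0;0]
R(0,2)∈J1 [3;1;0]
PS(0,1)∈J2 [3;1;1]
L+ [4;1;1]
R(2,3)∈J1 [4;2;1]
mobility = 9 − 4 − 1 = 4

M = 4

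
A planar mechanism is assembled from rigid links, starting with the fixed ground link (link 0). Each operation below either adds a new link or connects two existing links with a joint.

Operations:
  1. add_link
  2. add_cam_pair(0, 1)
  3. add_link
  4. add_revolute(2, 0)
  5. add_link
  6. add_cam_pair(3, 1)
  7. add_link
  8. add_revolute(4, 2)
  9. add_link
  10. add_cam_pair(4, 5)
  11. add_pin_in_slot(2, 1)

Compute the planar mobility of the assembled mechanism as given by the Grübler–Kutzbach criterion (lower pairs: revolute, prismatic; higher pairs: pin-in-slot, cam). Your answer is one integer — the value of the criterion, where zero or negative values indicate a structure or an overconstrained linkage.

M = 7

[1;0;0] (link 0 is ground)
L+ [2;0;0]
C(0,1)∈J2 [2;0;1]
L+ [3;0;1]
R(2,0)∈J1 [3;1;1]
L+ [4;1;1]
C(3,1)∈J2 [4;1;2]
L+ [5;1;2]
R(4,2)∈J1 [5;2;2]
L+ [6;2;2]
C(4,5)∈J2 [6;2;3]
PS(2,1)∈J2 [6;2;4]
mobility = 15 − 4 − 4 = 7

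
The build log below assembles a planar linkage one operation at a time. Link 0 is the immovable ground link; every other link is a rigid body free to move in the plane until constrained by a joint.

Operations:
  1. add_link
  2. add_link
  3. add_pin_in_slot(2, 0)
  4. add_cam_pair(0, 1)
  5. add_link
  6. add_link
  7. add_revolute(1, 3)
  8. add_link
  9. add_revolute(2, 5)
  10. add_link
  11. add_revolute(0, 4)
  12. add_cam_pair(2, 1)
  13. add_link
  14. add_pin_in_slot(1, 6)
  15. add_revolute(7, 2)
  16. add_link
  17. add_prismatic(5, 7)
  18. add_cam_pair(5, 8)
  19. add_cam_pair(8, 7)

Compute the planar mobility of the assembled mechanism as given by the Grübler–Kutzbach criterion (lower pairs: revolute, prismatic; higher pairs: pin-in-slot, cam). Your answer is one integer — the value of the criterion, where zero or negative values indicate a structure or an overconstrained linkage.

M = 8

link 0 = ground. State L|J1|J2 = 1|0|0
+link1  2|0|0
+link2  3|0|0
PS(2,0) f=2→J2  3|0|1
C(0,1) f=2→J2  3|0|2
+link3  4|0|2
+link4  5|0|2
R(1,3) f=1→J1  5|1|2
+link5  6|1|2
R(2,5) f=1→J1  6|2|2
+link6  7|2|2
R(0,4) f=1→J1  7|3|2
C(2,1) f=2→J2  7|3|3
+link7  8|3|3
PS(1,6) f=2→J2  8|3|4
R(7,2) f=1→J1  8|4|4
+link8  9|4|4
P(5,7) f=1→J1  9|5|4
C(5,8) f=2→J2  9|5|5
C(8,7) f=2→J2  9|5|6
M = 3(9−1)−2·5−6 = 24−10−6 = 8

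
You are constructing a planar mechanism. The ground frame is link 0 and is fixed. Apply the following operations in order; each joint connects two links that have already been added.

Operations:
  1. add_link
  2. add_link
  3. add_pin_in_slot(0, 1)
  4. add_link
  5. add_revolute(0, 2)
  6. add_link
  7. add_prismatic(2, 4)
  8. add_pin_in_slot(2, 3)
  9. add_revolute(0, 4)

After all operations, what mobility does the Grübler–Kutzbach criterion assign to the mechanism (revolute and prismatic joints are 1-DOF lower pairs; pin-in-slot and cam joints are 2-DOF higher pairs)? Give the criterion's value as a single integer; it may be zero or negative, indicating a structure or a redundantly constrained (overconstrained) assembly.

M = 4

L=1 J1=0 J2=0
add link → L=2 J1=0 J2=0
add link → L=3 J1=0 J2=0
PS@0,1 dof=2 J2 → L=3 J1=0 J2=1
add link → L=4 J1=0 J2=1
R@0,2 dof=1 J1 → L=4 J1=1 J2=1
add link → L=5 J1=1 J2=1
P@2,4 dof=1 J1 → L=5 J1=2 J2=1
PS@2,3 dof=2 J2 → L=5 J1=2 J2=2
R@0,4 dof=1 J1 → L=5 J1=3 J2=2
M=3(L−1)−2J1−J2=3·4−2·3−2=4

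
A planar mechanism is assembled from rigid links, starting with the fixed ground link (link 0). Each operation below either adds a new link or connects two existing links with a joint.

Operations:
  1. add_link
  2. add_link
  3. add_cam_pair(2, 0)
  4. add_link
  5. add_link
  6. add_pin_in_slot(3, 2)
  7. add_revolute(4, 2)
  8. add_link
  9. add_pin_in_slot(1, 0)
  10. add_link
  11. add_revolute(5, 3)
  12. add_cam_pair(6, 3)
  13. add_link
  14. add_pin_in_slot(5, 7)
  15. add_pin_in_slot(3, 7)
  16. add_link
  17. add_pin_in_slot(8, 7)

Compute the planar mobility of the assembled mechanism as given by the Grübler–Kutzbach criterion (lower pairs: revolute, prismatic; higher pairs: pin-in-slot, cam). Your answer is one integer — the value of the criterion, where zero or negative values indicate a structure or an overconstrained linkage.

[1;0;0] (link 0 is ground)
L+ [2;0;0]
L+ [3;0;0]
C(2,0)∈J2 [3;0;1]
L+ [4;0;1]
L+ [5;0;1]
PS(3,2)∈J2 [5;0;2]
R(4,2)∈J1 [5;1;2]
L+ [6;1;2]
PS(1,0)∈J2 [6;1;3]
L+ [7;1;3]
R(5,3)∈J1 [7;2;3]
C(6,3)∈J2 [7;2;4]
L+ [8;2;4]
PS(5,7)∈J2 [8;2;5]
PS(3,7)∈J2 [8;2;6]
L+ [9;2;6]
PS(8,7)∈J2 [9;2;7]
mobility = 24 − 4 − 7 = 13

M = 13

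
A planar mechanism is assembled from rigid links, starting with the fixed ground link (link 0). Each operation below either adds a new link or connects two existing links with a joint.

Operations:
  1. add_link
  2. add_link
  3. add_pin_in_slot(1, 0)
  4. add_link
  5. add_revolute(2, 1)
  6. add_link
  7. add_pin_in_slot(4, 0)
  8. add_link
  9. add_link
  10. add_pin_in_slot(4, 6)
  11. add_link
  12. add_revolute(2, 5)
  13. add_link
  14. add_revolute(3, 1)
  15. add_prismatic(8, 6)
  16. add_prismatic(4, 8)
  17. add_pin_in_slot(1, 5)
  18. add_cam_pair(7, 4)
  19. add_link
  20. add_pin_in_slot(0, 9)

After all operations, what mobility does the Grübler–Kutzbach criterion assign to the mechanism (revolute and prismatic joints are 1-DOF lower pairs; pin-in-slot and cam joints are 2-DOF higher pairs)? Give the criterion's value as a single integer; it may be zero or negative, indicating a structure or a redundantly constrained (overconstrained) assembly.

ground; <1,0,0>
#1 <2,0,0>
#2 <3,0,0>
PS:1↔0 J2 <3,0,1>
#3 <4,0,1>
R:2↔1 J1 <4,1,1>
#4 <5,1,1>
PS:4↔0 J2 <5,1,2>
#5 <6,1,2>
#6 <7,1,2>
PS:4↔6 J2 <7,1,3>
#7 <8,1,3>
R:2↔5 J1 <8,2,3>
#8 <9,2,3>
R:3↔1 J1 <9,3,3>
P:8↔6 J1 <9,4,3>
P:4↔8 J1 <9,5,3>
PS:1↔5 J2 <9,5,4>
C:7↔4 J2 <9,5,5>
#9 <10,5,5>
PS:0↔9 J2 <10,5,6>
3×9 − 2×5 − 1×6 = 11

M = 11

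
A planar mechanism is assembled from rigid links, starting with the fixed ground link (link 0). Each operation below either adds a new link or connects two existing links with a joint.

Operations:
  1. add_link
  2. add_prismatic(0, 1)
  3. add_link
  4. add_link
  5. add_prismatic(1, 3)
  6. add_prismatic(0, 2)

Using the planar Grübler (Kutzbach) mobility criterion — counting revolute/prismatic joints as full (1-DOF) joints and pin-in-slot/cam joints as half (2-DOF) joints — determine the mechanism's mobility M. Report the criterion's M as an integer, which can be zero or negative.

M = 3

(L,J1,J2)=(1,0,0); link0 fixed
link1: (2,0,0)
P 0-1 [J1]: (2,1,0)
link2: (3,1,0)
link3: (4,1,0)
P 1-3 [J1]: (4,2,0)
P 0-2 [J1]: (4,3,0)
Grübler: 3·3 − 2·3 − 0 = 3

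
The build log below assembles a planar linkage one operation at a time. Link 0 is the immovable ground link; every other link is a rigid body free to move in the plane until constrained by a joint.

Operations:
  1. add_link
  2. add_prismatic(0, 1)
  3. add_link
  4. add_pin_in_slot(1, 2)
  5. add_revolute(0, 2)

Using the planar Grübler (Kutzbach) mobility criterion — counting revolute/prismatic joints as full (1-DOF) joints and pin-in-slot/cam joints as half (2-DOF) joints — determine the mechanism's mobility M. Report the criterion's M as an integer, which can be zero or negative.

link 0 = ground. State L|J1|J2 = 1|0|0
+link1  2|0|0
P(0,1) f=1→J1  2|1|0
+link2  3|1|0
PS(1,2) f=2→J2  3|1|1
R(0,2) f=1→J1  3|2|1
M = 3(3−1)−2·2−1 = 6−4−1 = 1

M = 1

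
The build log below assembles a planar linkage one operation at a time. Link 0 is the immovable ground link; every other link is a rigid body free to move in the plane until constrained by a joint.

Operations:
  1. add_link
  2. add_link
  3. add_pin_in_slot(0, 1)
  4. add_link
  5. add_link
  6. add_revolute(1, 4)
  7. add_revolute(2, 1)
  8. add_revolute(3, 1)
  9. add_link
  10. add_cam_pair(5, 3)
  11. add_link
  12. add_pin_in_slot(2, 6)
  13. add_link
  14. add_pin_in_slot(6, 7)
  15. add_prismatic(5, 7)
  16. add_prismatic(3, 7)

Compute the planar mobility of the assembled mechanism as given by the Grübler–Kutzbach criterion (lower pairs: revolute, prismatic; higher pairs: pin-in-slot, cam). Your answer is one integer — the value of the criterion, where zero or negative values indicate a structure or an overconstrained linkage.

ground; <1,0,0>
#1 <2,0,0>
#2 <3,0,0>
PS:0↔1 J2 <3,0,1>
#3 <4,0,1>
#4 <5,0,1>
R:1↔4 J1 <5,1,1>
R:2↔1 J1 <5,2,1>
R:3↔1 J1 <5,3,1>
#5 <6,3,1>
C:5↔3 J2 <6,3,2>
#6 <7,3,2>
PS:2↔6 J2 <7,3,3>
#7 <8,3,3>
PS:6↔7 J2 <8,3,4>
P:5↔7 J1 <8,4,4>
P:3↔7 J1 <8,5,4>
3×7 − 2×5 − 1×4 = 7

M = 7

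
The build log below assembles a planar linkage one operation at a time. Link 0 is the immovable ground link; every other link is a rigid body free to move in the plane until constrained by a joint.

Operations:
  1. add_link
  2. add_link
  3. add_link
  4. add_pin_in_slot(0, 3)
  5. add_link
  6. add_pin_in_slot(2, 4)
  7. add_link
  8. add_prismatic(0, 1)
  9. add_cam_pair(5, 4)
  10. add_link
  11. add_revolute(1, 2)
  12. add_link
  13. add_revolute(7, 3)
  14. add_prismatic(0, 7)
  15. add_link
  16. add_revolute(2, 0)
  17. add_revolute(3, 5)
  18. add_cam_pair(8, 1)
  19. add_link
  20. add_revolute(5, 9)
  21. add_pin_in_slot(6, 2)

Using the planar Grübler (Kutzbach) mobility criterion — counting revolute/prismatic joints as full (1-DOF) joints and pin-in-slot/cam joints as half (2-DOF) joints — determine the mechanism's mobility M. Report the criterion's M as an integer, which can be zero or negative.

(L,J1,J2)=(1,0,0); link0 fixed
link1: (2,0,0)
link2: (3,0,0)
link3: (4,0,0)
PS 0-3 [J2]: (4,0,1)
link4: (5,0,1)
PS 2-4 [J2]: (5,0,2)
link5: (6,0,2)
P 0-1 [J1]: (6,1,2)
C 5-4 [J2]: (6,1,3)
link6: (7,1,3)
R 1-2 [J1]: (7,2,3)
link7: (8,2,3)
R 7-3 [J1]: (8,3,3)
P 0-7 [J1]: (8,4,3)
link8: (9,4,3)
R 2-0 [J1]: (9,5,3)
R 3-5 [J1]: (9,6,3)
C 8-1 [J2]: (9,6,4)
link9: (10,6,4)
R 5-9 [J1]: (10,7,4)
PS 6-2 [J2]: (10,7,5)
Grübler: 3·9 − 2·7 − 5 = 8

M = 8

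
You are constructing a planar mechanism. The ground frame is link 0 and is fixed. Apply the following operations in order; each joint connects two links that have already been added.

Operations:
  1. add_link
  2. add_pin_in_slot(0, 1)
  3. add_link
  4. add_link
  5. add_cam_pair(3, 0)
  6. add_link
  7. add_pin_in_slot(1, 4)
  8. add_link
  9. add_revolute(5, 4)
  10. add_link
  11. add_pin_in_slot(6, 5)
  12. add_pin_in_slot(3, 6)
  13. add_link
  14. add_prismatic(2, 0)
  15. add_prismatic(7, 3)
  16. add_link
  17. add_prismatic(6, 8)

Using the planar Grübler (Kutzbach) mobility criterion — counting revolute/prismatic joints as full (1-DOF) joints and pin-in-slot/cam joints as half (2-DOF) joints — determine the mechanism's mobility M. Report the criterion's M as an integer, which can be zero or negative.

link 0 = ground. State L|J1|J2 = 1|0|0
+link1  2|0|0
PS(0,1) f=2→J2  2|0|1
+link2  3|0|1
+link3  4|0|1
C(3,0) f=2→J2  4|0|2
+link4  5|0|2
PS(1,4) f=2→J2  5|0|3
+link5  6|0|3
R(5,4) f=1→J1  6|1|3
+link6  7|1|3
PS(6,5) f=2→J2  7|1|4
PS(3,6) f=2→J2  7|1|5
+link7  8|1|5
P(2,0) f=1→J1  8|2|5
P(7,3) f=1→J1  8|3|5
+link8  9|3|5
P(6,8) f=1→J1  9|4|5
M = 3(9−1)−2·4−5 = 24−8−5 = 11

M = 11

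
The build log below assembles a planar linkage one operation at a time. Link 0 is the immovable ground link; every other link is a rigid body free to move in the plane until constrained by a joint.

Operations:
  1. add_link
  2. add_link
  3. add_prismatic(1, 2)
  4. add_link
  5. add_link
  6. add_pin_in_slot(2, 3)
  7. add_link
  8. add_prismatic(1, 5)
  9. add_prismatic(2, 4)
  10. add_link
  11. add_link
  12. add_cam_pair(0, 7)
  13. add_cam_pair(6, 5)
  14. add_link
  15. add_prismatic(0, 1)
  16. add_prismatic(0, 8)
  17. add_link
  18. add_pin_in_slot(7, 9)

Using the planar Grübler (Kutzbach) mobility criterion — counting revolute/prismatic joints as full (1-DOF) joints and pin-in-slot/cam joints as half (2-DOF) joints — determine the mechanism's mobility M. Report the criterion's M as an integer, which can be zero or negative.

M = 13

ground; <1,0,0>
#1 <2,0,0>
#2 <3,0,0>
P:1↔2 J1 <3,1,0>
#3 <4,1,0>
#4 <5,1,0>
PS:2↔3 J2 <5,1,1>
#5 <6,1,1>
P:1↔5 J1 <6,2,1>
P:2↔4 J1 <6,3,1>
#6 <7,3,1>
#7 <8,3,1>
C:0↔7 J2 <8,3,2>
C:6↔5 J2 <8,3,3>
#8 <9,3,3>
P:0↔1 J1 <9,4,3>
P:0↔8 J1 <9,5,3>
#9 <10,5,3>
PS:7↔9 J2 <10,5,4>
3×9 − 2×5 − 1×4 = 13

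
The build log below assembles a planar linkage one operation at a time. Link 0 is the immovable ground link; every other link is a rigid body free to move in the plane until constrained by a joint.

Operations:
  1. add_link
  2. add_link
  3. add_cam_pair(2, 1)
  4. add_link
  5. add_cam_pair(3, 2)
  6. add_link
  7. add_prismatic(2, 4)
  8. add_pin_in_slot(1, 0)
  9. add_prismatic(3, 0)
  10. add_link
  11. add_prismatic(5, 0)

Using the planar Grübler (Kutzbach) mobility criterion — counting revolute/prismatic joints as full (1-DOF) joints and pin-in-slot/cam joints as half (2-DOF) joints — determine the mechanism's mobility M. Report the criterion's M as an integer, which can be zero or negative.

(L,J1,J2)=(1,0,0); link0 fixed
link1: (2,0,0)
link2: (3,0,0)
C 2-1 [J2]: (3,0,1)
link3: (4,0,1)
C 3-2 [J2]: (4,0,2)
link4: (5,0,2)
P 2-4 [J1]: (5,1,2)
PS 1-0 [J2]: (5,1,3)
P 3-0 [J1]: (5,2,3)
link5: (6,2,3)
P 5-0 [J1]: (6,3,3)
Grübler: 3·5 − 2·3 − 3 = 6

M = 6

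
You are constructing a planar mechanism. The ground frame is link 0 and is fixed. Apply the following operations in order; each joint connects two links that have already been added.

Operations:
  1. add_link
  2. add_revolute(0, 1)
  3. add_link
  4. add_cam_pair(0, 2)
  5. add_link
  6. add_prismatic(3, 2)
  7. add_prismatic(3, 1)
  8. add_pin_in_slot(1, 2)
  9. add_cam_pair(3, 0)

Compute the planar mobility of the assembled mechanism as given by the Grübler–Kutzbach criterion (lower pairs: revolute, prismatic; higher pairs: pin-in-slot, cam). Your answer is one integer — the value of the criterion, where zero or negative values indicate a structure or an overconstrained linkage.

(L,J1,J2)=(1,0,0); link0 fixed
link1: (2,0,0)
R 0-1 [J1]: (2,1,0)
link2: (3,1,0)
C 0-2 [J2]: (3,1,1)
link3: (4,1,1)
P 3-2 [J1]: (4,2,1)
P 3-1 [J1]: (4,3,1)
PS 1-2 [J2]: (4,3,2)
C 3-0 [J2]: (4,3,3)
Grübler: 3·3 − 2·3 − 3 = 0

M = 0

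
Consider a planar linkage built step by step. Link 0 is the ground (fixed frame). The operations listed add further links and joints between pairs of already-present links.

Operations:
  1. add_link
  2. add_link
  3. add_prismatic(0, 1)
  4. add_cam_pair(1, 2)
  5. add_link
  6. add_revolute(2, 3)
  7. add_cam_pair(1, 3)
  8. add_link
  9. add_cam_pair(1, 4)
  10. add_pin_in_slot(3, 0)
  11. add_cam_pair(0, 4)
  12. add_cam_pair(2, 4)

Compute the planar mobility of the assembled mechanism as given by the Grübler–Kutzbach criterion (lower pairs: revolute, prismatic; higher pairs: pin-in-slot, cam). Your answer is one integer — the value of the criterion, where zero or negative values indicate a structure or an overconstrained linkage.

M = 2

L=1 J1=0 J2=0
add link → L=2 J1=0 J2=0
add link → L=3 J1=0 J2=0
P@0,1 dof=1 J1 → L=3 J1=1 J2=0
C@1,2 dof=2 J2 → L=3 J1=1 J2=1
add link → L=4 J1=1 J2=1
R@2,3 dof=1 J1 → L=4 J1=2 J2=1
C@1,3 dof=2 J2 → L=4 J1=2 J2=2
add link → L=5 J1=2 J2=2
C@1,4 dof=2 J2 → L=5 J1=2 J2=3
PS@3,0 dof=2 J2 → L=5 J1=2 J2=4
C@0,4 dof=2 J2 → L=5 J1=2 J2=5
C@2,4 dof=2 J2 → L=5 J1=2 J2=6
M=3(L−1)−2J1−J2=3·4−2·2−6=2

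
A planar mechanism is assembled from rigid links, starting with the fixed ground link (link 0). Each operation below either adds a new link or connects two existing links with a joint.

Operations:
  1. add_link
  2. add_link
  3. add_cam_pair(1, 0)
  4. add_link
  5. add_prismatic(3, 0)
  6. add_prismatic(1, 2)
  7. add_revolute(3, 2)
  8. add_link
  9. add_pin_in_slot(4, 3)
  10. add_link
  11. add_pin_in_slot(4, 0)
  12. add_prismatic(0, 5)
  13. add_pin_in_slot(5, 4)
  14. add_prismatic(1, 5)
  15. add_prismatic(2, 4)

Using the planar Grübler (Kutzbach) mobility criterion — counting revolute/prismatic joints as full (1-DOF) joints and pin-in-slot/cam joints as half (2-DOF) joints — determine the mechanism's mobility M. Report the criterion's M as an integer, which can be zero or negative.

(L,J1,J2)=(1,0,0); link0 fixed
link1: (2,0,0)
link2: (3,0,0)
C 1-0 [J2]: (3,0,1)
link3: (4,0,1)
P 3-0 [J1]: (4,1,1)
P 1-2 [J1]: (4,2,1)
R 3-2 [J1]: (4,3,1)
link4: (5,3,1)
PS 4-3 [J2]: (5,3,2)
link5: (6,3,2)
PS 4-0 [J2]: (6,3,3)
P 0-5 [J1]: (6,4,3)
PS 5-4 [J2]: (6,4,4)
P 1-5 [J1]: (6,5,4)
P 2-4 [J1]: (6,6,4)
Grübler: 3·5 − 2·6 − 4 = -1

M = -1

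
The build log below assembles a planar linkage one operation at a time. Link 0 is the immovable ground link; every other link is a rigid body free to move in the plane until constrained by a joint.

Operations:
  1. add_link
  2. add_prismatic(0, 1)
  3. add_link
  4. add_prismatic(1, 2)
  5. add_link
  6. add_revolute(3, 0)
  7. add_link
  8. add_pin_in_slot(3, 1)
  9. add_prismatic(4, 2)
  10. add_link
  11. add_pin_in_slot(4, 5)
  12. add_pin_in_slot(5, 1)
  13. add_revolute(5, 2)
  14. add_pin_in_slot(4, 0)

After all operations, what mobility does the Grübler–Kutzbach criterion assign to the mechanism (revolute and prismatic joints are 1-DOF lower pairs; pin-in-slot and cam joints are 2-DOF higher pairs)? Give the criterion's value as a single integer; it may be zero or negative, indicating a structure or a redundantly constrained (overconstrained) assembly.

M = 1

link 0 = ground. State L|J1|J2 = 1|0|0
+link1  2|0|0
P(0,1) f=1→J1  2|1|0
+link2  3|1|0
P(1,2) f=1→J1  3|2|0
+link3  4|2|0
R(3,0) f=1→J1  4|3|0
+link4  5|3|0
PS(3,1) f=2→J2  5|3|1
P(4,2) f=1→J1  5|4|1
+link5  6|4|1
PS(4,5) f=2→J2  6|4|2
PS(5,1) f=2→J2  6|4|3
R(5,2) f=1→J1  6|5|3
PS(4,0) f=2→J2  6|5|4
M = 3(6−1)−2·5−4 = 15−10−4 = 1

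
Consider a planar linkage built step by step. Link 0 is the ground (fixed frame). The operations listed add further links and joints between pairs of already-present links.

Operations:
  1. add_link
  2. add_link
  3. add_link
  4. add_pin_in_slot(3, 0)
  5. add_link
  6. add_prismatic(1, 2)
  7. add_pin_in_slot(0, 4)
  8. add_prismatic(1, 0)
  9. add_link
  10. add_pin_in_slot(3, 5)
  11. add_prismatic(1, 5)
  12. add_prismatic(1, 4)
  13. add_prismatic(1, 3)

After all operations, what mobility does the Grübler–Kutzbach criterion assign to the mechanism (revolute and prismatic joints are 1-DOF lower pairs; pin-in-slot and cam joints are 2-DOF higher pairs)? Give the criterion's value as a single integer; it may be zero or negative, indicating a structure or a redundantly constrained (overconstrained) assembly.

L=1 J1=0 J2=0
add link → L=2 J1=0 J2=0
add link → L=3 J1=0 J2=0
add link → L=4 J1=0 J2=0
PS@3,0 dof=2 J2 → L=4 J1=0 J2=1
add link → L=5 J1=0 J2=1
P@1,2 dof=1 J1 → L=5 J1=1 J2=1
PS@0,4 dof=2 J2 → L=5 J1=1 J2=2
P@1,0 dof=1 J1 → L=5 J1=2 J2=2
add link → L=6 J1=2 J2=2
PS@3,5 dof=2 J2 → L=6 J1=2 J2=3
P@1,5 dof=1 J1 → L=6 J1=3 J2=3
P@1,4 dof=1 J1 → L=6 J1=4 J2=3
P@1,3 dof=1 J1 → L=6 J1=5 J2=3
M=3(L−1)−2J1−J2=3·5−2·5−3=2

M = 2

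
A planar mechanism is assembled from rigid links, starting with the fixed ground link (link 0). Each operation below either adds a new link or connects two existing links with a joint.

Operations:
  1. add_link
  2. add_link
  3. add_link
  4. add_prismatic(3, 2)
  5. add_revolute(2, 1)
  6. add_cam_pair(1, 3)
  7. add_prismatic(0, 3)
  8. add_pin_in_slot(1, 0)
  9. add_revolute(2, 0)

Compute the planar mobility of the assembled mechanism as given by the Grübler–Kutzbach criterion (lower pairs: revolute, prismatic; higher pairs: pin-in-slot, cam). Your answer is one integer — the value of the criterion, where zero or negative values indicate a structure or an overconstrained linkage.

M = -1

link 0 = ground. State L|J1|J2 = 1|0|0
+link1  2|0|0
+link2  3|0|0
+link3  4|0|0
P(3,2) f=1→J1  4|1|0
R(2,1) f=1→J1  4|2|0
C(1,3) f=2→J2  4|2|1
P(0,3) f=1→J1  4|3|1
PS(1,0) f=2→J2  4|3|2
R(2,0) f=1→J1  4|4|2
M = 3(4−1)−2·4−2 = 9−8−2 = -1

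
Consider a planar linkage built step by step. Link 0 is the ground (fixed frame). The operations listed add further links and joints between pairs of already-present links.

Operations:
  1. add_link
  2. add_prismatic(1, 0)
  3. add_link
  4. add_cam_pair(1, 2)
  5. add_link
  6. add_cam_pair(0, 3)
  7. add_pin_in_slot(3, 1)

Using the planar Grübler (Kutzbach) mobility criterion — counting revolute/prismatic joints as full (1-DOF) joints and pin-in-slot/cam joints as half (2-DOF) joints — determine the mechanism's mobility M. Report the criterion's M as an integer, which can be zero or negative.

[1;0;0] (link 0 is ground)
L+ [2;0;0]
P(1,0)∈J1 [2;1;0]
L+ [3;1;0]
C(1,2)∈J2 [3;1;1]
L+ [4;1;1]
C(0,3)∈J2 [4;1;2]
PS(3,1)∈J2 [4;1;3]
mobility = 9 − 2 − 3 = 4

M = 4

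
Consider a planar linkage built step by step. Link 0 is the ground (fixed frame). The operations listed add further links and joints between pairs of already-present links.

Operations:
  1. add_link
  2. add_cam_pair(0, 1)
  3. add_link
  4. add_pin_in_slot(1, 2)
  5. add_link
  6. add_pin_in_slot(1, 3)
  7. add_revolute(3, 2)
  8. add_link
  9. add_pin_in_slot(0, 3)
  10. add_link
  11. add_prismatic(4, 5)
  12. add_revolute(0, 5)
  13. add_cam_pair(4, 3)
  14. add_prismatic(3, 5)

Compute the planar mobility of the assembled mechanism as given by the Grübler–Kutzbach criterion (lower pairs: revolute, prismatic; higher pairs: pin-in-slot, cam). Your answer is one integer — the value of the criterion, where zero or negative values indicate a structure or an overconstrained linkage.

[1;0;0] (link 0 is ground)
L+ [2;0;0]
C(0,1)∈J2 [2;0;1]
L+ [3;0;1]
PS(1,2)∈J2 [3;0;2]
L+ [4;0;2]
PS(1,3)∈J2 [4;0;3]
R(3,2)∈J1 [4;1;3]
L+ [5;1;3]
PS(0,3)∈J2 [5;1;4]
L+ [6;1;4]
P(4,5)∈J1 [6;2;4]
R(0,5)∈J1 [6;3;4]
C(4,3)∈J2 [6;3;5]
P(3,5)∈J1 [6;4;5]
mobility = 15 − 8 − 5 = 2

M = 2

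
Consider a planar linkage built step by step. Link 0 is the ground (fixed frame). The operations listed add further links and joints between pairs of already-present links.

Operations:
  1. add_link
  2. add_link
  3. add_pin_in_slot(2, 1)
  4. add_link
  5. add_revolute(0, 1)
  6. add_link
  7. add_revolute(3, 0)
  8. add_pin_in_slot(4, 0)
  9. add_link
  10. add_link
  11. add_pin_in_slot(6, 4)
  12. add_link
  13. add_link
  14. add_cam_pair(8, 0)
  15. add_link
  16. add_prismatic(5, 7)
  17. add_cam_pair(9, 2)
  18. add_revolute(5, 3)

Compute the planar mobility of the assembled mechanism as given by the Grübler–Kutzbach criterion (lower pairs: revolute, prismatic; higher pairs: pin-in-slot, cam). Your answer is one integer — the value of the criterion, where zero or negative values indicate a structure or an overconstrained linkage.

(L,J1,J2)=(1,0,0); link0 fixed
link1: (2,0,0)
link2: (3,0,0)
PS 2-1 [J2]: (3,0,1)
link3: (4,0,1)
R 0-1 [J1]: (4,1,1)
link4: (5,1,1)
R 3-0 [J1]: (5,2,1)
PS 4-0 [J2]: (5,2,2)
link5: (6,2,2)
link6: (7,2,2)
PS 6-4 [J2]: (7,2,3)
link7: (8,2,3)
link8: (9,2,3)
C 8-0 [J2]: (9,2,4)
link9: (10,2,4)
P 5-7 [J1]: (10,3,4)
C 9-2 [J2]: (10,3,5)
R 5-3 [J1]: (10,4,5)
Grübler: 3·9 − 2·4 − 5 = 14

M = 14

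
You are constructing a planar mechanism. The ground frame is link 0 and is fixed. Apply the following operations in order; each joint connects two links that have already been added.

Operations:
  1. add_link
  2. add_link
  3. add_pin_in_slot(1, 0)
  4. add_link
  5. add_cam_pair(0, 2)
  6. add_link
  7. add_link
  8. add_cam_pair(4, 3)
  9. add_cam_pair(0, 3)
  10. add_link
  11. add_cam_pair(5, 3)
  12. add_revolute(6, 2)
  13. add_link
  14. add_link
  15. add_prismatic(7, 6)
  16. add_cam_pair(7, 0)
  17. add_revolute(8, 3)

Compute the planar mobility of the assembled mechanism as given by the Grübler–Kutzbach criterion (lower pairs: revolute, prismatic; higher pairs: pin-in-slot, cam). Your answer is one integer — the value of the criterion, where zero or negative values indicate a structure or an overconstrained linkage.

M = 12

link 0 = ground. State L|J1|J2 = 1|0|0
+link1  2|0|0
+link2  3|0|0
PS(1,0) f=2→J2  3|0|1
+link3  4|0|1
C(0,2) f=2→J2  4|0|2
+link4  5|0|2
+link5  6|0|2
C(4,3) f=2→J2  6|0|3
C(0,3) f=2→J2  6|0|4
+link6  7|0|4
C(5,3) f=2→J2  7|0|5
R(6,2) f=1→J1  7|1|5
+link7  8|1|5
+link8  9|1|5
P(7,6) f=1→J1  9|2|5
C(7,0) f=2→J2  9|2|6
R(8,3) f=1→J1  9|3|6
M = 3(9−1)−2·3−6 = 24−6−6 = 12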